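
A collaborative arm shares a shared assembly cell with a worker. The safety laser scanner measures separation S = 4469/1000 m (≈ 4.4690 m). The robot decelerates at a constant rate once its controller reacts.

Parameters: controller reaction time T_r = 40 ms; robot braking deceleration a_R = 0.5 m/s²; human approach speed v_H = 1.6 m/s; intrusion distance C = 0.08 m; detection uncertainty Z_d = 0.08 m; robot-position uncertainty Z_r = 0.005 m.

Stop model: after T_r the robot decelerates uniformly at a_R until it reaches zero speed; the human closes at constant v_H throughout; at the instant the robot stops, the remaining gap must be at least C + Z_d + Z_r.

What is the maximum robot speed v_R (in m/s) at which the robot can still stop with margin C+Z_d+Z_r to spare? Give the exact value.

v_R_max = 1 m/s = 1.0000 m/s

quadratic (1)·v² + (81/25)·v + (-106/25) = 0
  disc = (81/25)² − 4·(1)·(-106/25) = 17161/625 ; √disc = 131/25
  v_R = (−(81/25) + 131/25) / (2·(1)) = 1 m/s
check:
braking lasts T_s = 1/(1/2) = 2.0000 s
robot covers v_R·T_r = 1.0000·0.0400 = 0.0400 m before braking
braking distance = 1.0000²/(2·0.5000) = 1.0000 m
person approaches 1.6000·(0.0400+2.0000) = 3.2640 m
C+Z_d+Z_r = 0.0800+0.0800+0.0050 = 0.1650 m
sum ≈ 0.0400+1.0000+3.2640+0.1650 ≈ 4.4690 m = S ✓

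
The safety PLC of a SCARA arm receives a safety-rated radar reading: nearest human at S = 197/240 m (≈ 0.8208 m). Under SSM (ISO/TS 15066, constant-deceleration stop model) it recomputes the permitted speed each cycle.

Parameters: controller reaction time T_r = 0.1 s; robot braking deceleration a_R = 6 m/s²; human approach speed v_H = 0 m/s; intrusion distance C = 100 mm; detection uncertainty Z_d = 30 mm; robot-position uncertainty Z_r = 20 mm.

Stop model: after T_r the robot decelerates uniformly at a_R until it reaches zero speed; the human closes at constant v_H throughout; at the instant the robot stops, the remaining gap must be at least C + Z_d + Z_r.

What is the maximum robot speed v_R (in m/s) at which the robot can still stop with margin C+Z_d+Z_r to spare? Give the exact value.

v_R_max = 23/10 m/s = 2.3000 m/s

at the boundary: (1/12)·v² + (1/10)·v + (-161/240) = 0
  disc = (1/10)² − 4·(1/12)·(-161/240) = 841/3600 ; √disc = 29/60
  v_R = (−(1/10) + 29/60) / (2·(1/12)) = 23/10 m/s
check:
T_s = v_R/a_R = (23/10)/6 = 0.3833 s
robot in T_r: 2.3000·0.1000 = 0.2300 m
braking distance = 2.3000²/(2·6.0000) = 0.4408 m
human closes 0.0000·0.4833 = 0.0000 m
margins: 0.1000+0.0300+0.0200 = 0.1500 m
sum ≈ 0.2300+0.4408+0.0000+0.1500 ≈ 0.8208 m = S ✓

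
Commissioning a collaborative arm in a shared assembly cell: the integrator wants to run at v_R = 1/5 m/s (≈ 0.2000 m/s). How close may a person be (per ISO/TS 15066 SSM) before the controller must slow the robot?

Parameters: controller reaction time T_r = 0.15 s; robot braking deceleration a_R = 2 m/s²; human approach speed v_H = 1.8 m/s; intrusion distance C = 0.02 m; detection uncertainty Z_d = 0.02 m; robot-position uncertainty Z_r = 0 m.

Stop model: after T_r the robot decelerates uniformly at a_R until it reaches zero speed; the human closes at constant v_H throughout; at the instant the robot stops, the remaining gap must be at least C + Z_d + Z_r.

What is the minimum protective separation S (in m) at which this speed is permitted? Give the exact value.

braking lasts T_s = (1/5)/2 = 0.1000 s
robot in T_r: 0.2000·0.1500 = 0.0300 m
braking distance = 0.2000²/(2·2.0000) = 0.0100 m
human closes 1.8000·0.2500 = 0.4500 m
C+Z_d+Z_r = 0.0200+0.0200+0.0000 = 0.0400 m
S_min ≈ 0.0300+0.0100+0.4500+0.0400  ⇒  S_min = 53/100 m

S_min = 53/100 m = 0.5300 m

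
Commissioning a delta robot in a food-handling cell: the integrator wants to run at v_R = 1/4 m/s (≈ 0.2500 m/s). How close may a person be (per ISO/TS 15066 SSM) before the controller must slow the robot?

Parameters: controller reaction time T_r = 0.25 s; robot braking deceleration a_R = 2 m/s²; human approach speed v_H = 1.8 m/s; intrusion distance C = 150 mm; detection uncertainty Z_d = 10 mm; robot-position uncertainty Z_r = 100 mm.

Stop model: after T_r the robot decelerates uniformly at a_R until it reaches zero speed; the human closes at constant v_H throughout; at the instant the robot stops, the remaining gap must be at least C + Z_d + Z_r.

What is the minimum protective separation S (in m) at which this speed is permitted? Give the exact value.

S_min = 1621/1600 m = 1.0131 m

T_s = v_R/a_R = (1/4)/2 = 0.1250 s
robot covers v_R·T_r = 0.2500·0.2500 = 0.0625 m before braking
braking distance = 0.2500²/(2·2.0000) = 0.0156 m
human over T_r+T_s: 1.8000·(0.2500+0.1250) = 0.6750 m
C+Z_d+Z_r = 0.1500+0.0100+0.1000 = 0.2600 m
S_min ≈ 0.0625+0.0156+0.6750+0.2600  ⇒  S_min = 1621/1600 m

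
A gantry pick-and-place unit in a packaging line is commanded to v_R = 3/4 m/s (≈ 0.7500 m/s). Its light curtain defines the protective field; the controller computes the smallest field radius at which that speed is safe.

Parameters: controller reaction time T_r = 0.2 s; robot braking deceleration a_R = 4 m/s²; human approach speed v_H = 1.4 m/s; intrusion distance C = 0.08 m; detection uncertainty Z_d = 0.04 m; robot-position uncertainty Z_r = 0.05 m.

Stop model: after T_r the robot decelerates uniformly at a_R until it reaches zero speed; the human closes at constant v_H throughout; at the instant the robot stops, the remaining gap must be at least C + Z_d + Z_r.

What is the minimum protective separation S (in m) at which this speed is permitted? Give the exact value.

T_s = v_R/a_R = (3/4)/4 = 0.1875 s
robot in T_r: 0.7500·0.2000 = 0.1500 m
robot under decel: 0.7500²/(2·4.0000) = 0.0703 m
person approaches 1.4000·(0.2000+0.1875) = 0.5425 m
residual clearance needed = 0.0800+0.0400+0.0500 = 0.1700 m
S_min ≈ 0.1500+0.0703+0.5425+0.1700  ⇒  S_min = 597/640 m

S_min = 597/640 m = 0.9328 m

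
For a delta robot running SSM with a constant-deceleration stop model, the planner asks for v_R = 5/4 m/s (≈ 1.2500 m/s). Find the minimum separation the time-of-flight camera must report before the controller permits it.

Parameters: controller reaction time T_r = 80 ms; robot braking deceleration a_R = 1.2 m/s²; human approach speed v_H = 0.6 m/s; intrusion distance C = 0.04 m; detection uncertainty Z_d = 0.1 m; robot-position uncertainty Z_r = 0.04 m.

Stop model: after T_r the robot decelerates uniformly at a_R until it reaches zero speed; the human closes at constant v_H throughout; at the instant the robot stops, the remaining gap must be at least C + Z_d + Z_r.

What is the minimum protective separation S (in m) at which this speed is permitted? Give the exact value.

S_min = 38497/24000 m = 1.6040 m

braking lasts T_s = (5/4)/(6/5) = 1.0417 s
robot covers v_R·T_r = 1.2500·0.0800 = 0.1000 m before braking
robot under decel: 1.2500²/(2·1.2000) = 0.6510 m
human closes 0.6000·1.1217 = 0.6730 m
C+Z_d+Z_r = 0.0400+0.1000+0.0400 = 0.1800 m
S_min ≈ 0.1000+0.6510+0.6730+0.1800  ⇒  S_min = 38497/24000 m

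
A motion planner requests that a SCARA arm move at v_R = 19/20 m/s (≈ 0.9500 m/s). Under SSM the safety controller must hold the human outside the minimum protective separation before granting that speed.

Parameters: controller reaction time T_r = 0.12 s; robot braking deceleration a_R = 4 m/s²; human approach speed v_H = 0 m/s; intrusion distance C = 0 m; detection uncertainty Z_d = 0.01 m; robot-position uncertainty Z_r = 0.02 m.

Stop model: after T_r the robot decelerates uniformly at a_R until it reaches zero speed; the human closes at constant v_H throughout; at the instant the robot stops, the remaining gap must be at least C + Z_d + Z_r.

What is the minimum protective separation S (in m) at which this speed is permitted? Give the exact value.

S_min = 4109/16000 m = 0.2568 m

braking lasts T_s = (19/20)/4 = 0.2375 s
robot covers v_R·T_r = 0.9500·0.1200 = 0.1140 m before braking
robot under decel: 0.9500²/(2·4.0000) = 0.1128 m
human over T_r+T_s: 0.0000·(0.1200+0.2375) = 0.0000 m
margins: 0.0000+0.0100+0.0200 = 0.0300 m
S_min ≈ 0.1140+0.1128+0.0000+0.0300  ⇒  S_min = 4109/16000 m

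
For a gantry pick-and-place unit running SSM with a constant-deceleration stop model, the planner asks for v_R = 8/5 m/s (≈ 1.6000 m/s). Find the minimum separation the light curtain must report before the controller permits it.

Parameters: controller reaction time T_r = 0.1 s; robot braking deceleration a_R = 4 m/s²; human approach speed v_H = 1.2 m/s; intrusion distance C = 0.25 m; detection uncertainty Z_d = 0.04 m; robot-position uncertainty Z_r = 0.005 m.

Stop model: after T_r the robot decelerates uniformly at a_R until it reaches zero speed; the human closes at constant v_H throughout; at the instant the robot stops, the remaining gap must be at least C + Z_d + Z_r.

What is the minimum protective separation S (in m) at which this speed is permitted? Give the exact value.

stop time T_s = (8/5)/4 = 0.4000 s
reaction-phase robot travel = 1.6000·0.1000 = 0.1600 m
braking distance = 1.6000²/(2·4.0000) = 0.3200 m
person approaches 1.2000·(0.1000+0.4000) = 0.6000 m
margins: 0.2500+0.0400+0.0050 = 0.2950 m
S_min ≈ 0.1600+0.3200+0.6000+0.2950  ⇒  S_min = 11/8 m

S_min = 11/8 m = 1.3750 m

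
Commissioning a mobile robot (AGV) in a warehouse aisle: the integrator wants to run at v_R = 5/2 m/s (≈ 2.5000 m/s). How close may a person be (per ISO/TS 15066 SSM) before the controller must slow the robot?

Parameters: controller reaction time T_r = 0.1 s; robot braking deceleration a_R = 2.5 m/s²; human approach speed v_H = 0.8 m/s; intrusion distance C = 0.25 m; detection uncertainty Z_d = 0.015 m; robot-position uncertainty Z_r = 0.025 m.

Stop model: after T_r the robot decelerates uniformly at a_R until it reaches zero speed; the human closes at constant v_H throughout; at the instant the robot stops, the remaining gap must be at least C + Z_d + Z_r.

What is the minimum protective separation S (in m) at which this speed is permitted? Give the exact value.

T_s = v_R/a_R = (5/2)/(5/2) = 1.0000 s
robot covers v_R·T_r = 2.5000·0.1000 = 0.2500 m before braking
braking distance = 2.5000²/(2·2.5000) = 1.2500 m
human closes 0.8000·1.1000 = 0.8800 m
residual clearance needed = 0.2500+0.0150+0.0250 = 0.2900 m
S_min ≈ 0.2500+1.2500+0.8800+0.2900  ⇒  S_min = 267/100 m

S_min = 267/100 m = 2.6700 m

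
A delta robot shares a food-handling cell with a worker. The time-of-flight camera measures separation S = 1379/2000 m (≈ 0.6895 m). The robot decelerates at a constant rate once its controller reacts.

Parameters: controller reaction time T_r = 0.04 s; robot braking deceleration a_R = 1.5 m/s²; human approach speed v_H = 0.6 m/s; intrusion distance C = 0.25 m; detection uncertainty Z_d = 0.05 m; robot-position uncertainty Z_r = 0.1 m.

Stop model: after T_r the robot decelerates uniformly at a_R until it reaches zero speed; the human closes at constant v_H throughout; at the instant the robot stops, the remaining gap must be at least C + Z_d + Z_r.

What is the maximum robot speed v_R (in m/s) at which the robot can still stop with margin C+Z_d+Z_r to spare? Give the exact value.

at the boundary: (1/3)·v² + (11/25)·v + (-531/2000) = 0
  disc = (11/25)² − 4·(1/3)·(-531/2000) = 1369/2500 ; √disc = 37/50
  v_R = (−(11/25) + 37/50) / (2·(1/3)) = 9/20 m/s
check:
stop time T_s = (9/20)/(3/2) = 0.3000 s
reaction-phase robot travel = 0.4500·0.0400 = 0.0180 m
robot covers 0.4500·0.3000 − ½·1.5000·0.3000² = 0.0675 m while stopping
person approaches 0.6000·(0.0400+0.3000) = 0.2040 m
residual clearance needed = 0.2500+0.0500+0.1000 = 0.4000 m
sum ≈ 0.0180+0.0675+0.2040+0.4000 ≈ 0.6895 m = S ✓

v_R_max = 9/20 m/s = 0.4500 m/s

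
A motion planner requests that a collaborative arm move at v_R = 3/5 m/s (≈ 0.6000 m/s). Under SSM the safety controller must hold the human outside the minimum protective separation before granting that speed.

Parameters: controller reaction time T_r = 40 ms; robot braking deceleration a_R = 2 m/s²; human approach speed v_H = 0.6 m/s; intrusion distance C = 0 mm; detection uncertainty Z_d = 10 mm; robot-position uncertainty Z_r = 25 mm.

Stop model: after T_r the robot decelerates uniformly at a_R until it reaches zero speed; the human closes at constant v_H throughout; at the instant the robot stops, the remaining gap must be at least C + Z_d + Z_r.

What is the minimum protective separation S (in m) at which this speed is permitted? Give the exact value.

S_min = 353/1000 m = 0.3530 m

T_s = v_R/a_R = (3/5)/2 = 0.3000 s
robot covers v_R·T_r = 0.6000·0.0400 = 0.0240 m before braking
robot under decel: 0.6000²/(2·2.0000) = 0.0900 m
human over T_r+T_s: 0.6000·(0.0400+0.3000) = 0.2040 m
residual clearance needed = 0.0000+0.0100+0.0250 = 0.0350 m
S_min ≈ 0.0240+0.0900+0.2040+0.0350  ⇒  S_min = 353/1000 m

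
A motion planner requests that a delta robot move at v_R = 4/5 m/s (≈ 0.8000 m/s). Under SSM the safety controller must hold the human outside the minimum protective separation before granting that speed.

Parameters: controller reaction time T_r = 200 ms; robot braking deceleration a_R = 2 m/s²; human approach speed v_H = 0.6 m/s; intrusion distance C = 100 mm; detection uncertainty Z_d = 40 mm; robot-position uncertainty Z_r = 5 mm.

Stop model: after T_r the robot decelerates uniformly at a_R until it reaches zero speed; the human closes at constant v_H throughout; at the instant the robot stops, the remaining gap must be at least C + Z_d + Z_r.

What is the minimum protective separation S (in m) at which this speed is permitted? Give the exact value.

S_min = 33/40 m = 0.8250 m

T_s = v_R/a_R = (4/5)/2 = 0.4000 s
robot in T_r: 0.8000·0.2000 = 0.1600 m
braking distance = 0.8000²/(2·2.0000) = 0.1600 m
human closes 0.6000·0.6000 = 0.3600 m
C+Z_d+Z_r = 0.1000+0.0400+0.0050 = 0.1450 m
S_min ≈ 0.1600+0.1600+0.3600+0.1450  ⇒  S_min = 33/40 m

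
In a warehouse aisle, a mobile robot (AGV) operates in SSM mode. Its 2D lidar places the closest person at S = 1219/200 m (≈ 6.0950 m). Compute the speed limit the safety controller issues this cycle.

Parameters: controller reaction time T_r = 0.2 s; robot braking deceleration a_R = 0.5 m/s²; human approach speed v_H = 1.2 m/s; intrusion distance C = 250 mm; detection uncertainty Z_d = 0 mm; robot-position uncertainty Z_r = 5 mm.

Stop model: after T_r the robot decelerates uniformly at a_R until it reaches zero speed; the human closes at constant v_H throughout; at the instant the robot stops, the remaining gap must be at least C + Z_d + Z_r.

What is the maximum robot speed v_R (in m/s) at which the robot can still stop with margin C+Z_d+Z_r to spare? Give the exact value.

v_R_max = 7/5 m/s = 1.4000 m/s

quadratic (1)·v² + (13/5)·v + (-28/5) = 0
  disc = (13/5)² − 4·(1)·(-28/5) = 729/25 ; √disc = 27/5
  v_R = (−(13/5) + 27/5) / (2·(1)) = 7/5 m/s
check:
braking lasts T_s = (7/5)/(1/2) = 2.8000 s
robot covers v_R·T_r = 1.4000·0.2000 = 0.2800 m before braking
braking distance = 1.4000²/(2·0.5000) = 1.9600 m
human over T_r+T_s: 1.2000·(0.2000+2.8000) = 3.6000 m
residual clearance needed = 0.2500+0.0000+0.0050 = 0.2550 m
sum ≈ 0.2800+1.9600+3.6000+0.2550 ≈ 6.0950 m = S ✓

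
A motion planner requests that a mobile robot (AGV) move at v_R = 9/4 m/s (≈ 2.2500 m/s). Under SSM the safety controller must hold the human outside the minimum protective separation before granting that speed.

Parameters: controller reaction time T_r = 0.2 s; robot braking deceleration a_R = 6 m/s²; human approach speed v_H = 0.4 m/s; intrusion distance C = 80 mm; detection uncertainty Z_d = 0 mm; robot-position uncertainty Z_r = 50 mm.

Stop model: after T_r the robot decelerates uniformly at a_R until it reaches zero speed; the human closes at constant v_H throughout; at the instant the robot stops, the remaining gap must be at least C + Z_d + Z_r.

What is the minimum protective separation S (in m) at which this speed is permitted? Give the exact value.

T_s = v_R/a_R = (9/4)/6 = 0.3750 s
robot in T_r: 2.2500·0.2000 = 0.4500 m
robot under decel: 2.2500²/(2·6.0000) = 0.4219 m
person approaches 0.4000·(0.2000+0.3750) = 0.2300 m
C+Z_d+Z_r = 0.0800+0.0000+0.0500 = 0.1300 m
S_min ≈ 0.4500+0.4219+0.2300+0.1300  ⇒  S_min = 1971/1600 m

S_min = 1971/1600 m = 1.2319 m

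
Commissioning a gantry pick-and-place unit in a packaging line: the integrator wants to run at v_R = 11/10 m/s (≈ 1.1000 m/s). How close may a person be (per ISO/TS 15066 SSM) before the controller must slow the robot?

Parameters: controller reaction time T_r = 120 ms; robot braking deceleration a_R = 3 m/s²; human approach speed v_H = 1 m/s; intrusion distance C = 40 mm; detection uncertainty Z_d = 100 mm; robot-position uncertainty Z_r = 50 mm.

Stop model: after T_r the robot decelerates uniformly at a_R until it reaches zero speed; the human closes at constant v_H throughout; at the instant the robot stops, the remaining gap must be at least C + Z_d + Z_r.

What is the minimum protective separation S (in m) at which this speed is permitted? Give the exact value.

braking lasts T_s = (11/10)/3 = 0.3667 s
robot in T_r: 1.1000·0.1200 = 0.1320 m
braking distance = 1.1000²/(2·3.0000) = 0.2017 m
person approaches 1.0000·(0.1200+0.3667) = 0.4867 m
margins: 0.0400+0.1000+0.0500 = 0.1900 m
S_min ≈ 0.1320+0.2017+0.4867+0.1900  ⇒  S_min = 3031/3000 m

S_min = 3031/3000 m = 1.0103 m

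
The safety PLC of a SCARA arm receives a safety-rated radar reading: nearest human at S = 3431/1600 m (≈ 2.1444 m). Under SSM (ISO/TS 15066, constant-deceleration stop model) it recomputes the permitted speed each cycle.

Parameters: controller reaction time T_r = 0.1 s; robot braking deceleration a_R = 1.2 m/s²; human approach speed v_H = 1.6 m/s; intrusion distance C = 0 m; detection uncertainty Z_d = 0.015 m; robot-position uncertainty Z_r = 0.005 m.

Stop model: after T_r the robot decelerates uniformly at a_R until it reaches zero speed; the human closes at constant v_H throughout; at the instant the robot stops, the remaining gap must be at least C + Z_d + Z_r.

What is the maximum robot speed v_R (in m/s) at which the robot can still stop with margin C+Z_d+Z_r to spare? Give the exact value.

at the boundary: (5/12)·v² + (43/30)·v + (-3143/1600) = 0
  disc = (43/30)² − 4·(5/12)·(-3143/1600) = 76729/14400 ; √disc = 277/120
  v_R = (−(43/30) + 277/120) / (2·(5/12)) = 21/20 m/s
check:
T_s = v_R/a_R = (21/20)/(6/5) = 0.8750 s
robot covers v_R·T_r = 1.0500·0.1000 = 0.1050 m before braking
braking distance = 1.0500²/(2·1.2000) = 0.4594 m
person approaches 1.6000·(0.1000+0.8750) = 1.5600 m
margins: 0.0000+0.0150+0.0050 = 0.0200 m
sum ≈ 0.1050+0.4594+1.5600+0.0200 ≈ 2.1444 m = S ✓

v_R_max = 21/20 m/s = 1.0500 m/s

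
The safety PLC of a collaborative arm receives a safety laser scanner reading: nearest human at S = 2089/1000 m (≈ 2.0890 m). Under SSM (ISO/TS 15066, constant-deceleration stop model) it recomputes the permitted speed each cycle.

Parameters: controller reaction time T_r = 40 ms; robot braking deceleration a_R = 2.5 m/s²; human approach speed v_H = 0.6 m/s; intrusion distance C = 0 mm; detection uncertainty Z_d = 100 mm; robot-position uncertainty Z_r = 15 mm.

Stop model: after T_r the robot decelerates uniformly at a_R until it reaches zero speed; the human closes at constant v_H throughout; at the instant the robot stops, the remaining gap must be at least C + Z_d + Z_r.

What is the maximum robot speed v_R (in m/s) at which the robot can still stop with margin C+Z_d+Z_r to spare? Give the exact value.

collect terms ⇒ (1/5)·v_R² + (7/25)·v_R + (-39/20) = 0
  disc = (7/25)² − 4·(1/5)·(-39/20) = 1024/625 ; √disc = 32/25
  v_R = (−(7/25) + 32/25) / (2·(1/5)) = 5/2 m/s
check:
braking lasts T_s = (5/2)/(5/2) = 1.0000 s
robot in T_r: 2.5000·0.0400 = 0.1000 m
robot covers 2.5000·1.0000 − ½·2.5000·1.0000² = 1.2500 m while stopping
person approaches 0.6000·(0.0400+1.0000) = 0.6240 m
C+Z_d+Z_r = 0.0000+0.1000+0.0150 = 0.1150 m
sum ≈ 0.1000+1.2500+0.6240+0.1150 ≈ 2.0890 m = S ✓

v_R_max = 5/2 m/s = 2.5000 m/s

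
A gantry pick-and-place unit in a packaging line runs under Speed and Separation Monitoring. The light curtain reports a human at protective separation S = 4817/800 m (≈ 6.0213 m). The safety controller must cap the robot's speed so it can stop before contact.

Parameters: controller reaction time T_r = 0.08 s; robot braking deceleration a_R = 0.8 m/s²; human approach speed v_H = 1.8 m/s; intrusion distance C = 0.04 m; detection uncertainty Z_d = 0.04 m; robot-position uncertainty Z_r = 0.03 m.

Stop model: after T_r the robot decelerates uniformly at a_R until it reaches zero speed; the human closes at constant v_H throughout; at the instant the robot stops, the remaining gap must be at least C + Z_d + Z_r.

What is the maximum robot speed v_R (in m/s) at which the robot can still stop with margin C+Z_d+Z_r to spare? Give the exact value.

v_R_max = 17/10 m/s = 1.7000 m/s

at the boundary: (5/8)·v² + (233/100)·v + (-23069/4000) = 0
  disc = (233/100)² − 4·(5/8)·(-23069/4000) = 793881/40000 ; √disc = 891/200
  v_R = (−(233/100) + 891/200) / (2·(5/8)) = 17/10 m/s
check:
T_s = v_R/a_R = (17/10)/(4/5) = 2.1250 s
robot covers v_R·T_r = 1.7000·0.0800 = 0.1360 m before braking
robot under decel: 1.7000²/(2·0.8000) = 1.8062 m
human closes 1.8000·2.2050 = 3.9690 m
residual clearance needed = 0.0400+0.0400+0.0300 = 0.1100 m
sum ≈ 0.1360+1.8062+3.9690+0.1100 ≈ 6.0213 m = S ✓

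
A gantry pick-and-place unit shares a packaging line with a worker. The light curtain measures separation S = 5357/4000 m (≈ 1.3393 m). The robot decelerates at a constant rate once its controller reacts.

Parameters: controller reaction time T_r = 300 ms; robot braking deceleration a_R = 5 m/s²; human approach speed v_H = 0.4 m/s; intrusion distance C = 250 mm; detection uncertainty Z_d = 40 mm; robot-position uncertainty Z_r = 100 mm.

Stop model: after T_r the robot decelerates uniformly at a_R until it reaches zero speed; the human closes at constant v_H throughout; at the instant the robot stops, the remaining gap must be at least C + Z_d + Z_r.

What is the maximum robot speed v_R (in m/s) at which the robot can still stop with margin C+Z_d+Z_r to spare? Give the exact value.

v_R_max = 31/20 m/s = 1.5500 m/s

at the boundary: (1/10)·v² + (19/50)·v + (-3317/4000) = 0
  disc = (19/50)² − 4·(1/10)·(-3317/4000) = 4761/10000 ; √disc = 69/100
  v_R = (−(19/50) + 69/100) / (2·(1/10)) = 31/20 m/s
check:
braking lasts T_s = (31/20)/5 = 0.3100 s
reaction-phase robot travel = 1.5500·0.3000 = 0.4650 m
robot under decel: 1.5500²/(2·5.0000) = 0.2402 m
human closes 0.4000·0.6100 = 0.2440 m
residual clearance needed = 0.2500+0.0400+0.1000 = 0.3900 m
sum ≈ 0.4650+0.2402+0.2440+0.3900 ≈ 1.3393 m = S ✓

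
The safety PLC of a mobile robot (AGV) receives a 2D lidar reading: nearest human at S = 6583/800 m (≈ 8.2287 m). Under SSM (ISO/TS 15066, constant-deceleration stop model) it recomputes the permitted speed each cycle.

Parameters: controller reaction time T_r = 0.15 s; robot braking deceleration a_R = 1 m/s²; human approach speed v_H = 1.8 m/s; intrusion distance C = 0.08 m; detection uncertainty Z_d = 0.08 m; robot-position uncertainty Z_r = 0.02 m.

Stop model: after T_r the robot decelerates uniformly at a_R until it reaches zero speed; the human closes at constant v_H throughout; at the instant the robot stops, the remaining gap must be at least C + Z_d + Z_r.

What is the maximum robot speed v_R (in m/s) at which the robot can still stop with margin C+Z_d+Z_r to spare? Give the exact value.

v_R_max = 49/20 m/s = 2.4500 m/s

quadratic (1/2)·v² + (39/20)·v + (-6223/800) = 0
  disc = (39/20)² − 4·(1/2)·(-6223/800) = 484/25 ; √disc = 22/5
  v_R = (−(39/20) + 22/5) / (2·(1/2)) = 49/20 m/s
check:
stop time T_s = (49/20)/1 = 2.4500 s
reaction-phase robot travel = 2.4500·0.1500 = 0.3675 m
braking distance = 2.4500²/(2·1.0000) = 3.0013 m
person approaches 1.8000·(0.1500+2.4500) = 4.6800 m
margins: 0.0800+0.0800+0.0200 = 0.1800 m
sum ≈ 0.3675+3.0013+4.6800+0.1800 ≈ 8.2287 m = S ✓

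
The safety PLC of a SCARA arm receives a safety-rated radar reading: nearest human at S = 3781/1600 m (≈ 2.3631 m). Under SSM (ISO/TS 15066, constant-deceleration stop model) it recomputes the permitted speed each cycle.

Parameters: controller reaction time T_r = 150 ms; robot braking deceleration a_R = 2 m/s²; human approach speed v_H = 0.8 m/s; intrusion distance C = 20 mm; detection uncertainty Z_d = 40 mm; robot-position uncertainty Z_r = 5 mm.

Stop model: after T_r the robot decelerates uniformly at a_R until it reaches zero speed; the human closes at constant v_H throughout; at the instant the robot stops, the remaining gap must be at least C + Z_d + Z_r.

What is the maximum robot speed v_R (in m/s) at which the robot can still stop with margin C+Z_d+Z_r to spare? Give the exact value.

v_R_max = 41/20 m/s = 2.0500 m/s

at the boundary: (1/4)·v² + (11/20)·v + (-697/320) = 0
  disc = (11/20)² − 4·(1/4)·(-697/320) = 3969/1600 ; √disc = 63/40
  v_R = (−(11/20) + 63/40) / (2·(1/4)) = 41/20 m/s
check:
braking lasts T_s = (41/20)/2 = 1.0250 s
robot in T_r: 2.0500·0.1500 = 0.3075 m
braking distance = 2.0500²/(2·2.0000) = 1.0506 m
person approaches 0.8000·(0.1500+1.0250) = 0.9400 m
margins: 0.0200+0.0400+0.0050 = 0.0650 m
sum ≈ 0.3075+1.0506+0.9400+0.0650 ≈ 2.3631 m = S ✓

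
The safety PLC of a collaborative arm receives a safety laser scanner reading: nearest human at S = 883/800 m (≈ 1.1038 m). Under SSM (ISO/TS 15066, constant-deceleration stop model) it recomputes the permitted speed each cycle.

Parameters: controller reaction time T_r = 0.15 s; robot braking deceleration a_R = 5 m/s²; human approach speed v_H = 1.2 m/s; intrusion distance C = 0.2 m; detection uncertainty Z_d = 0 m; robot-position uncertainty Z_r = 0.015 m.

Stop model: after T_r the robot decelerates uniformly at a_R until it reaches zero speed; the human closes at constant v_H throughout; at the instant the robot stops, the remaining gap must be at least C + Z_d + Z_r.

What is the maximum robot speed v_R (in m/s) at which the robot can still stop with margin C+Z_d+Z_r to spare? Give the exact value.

collect terms ⇒ (1/10)·v_R² + (39/100)·v_R + (-567/800) = 0
  disc = (39/100)² − 4·(1/10)·(-567/800) = 1089/2500 ; √disc = 33/50
  v_R = (−(39/100) + 33/50) / (2·(1/10)) = 27/20 m/s
check:
T_s = v_R/a_R = (27/20)/5 = 0.2700 s
reaction-phase robot travel = 1.3500·0.1500 = 0.2025 m
robot under decel: 1.3500²/(2·5.0000) = 0.1822 m
human closes 1.2000·0.4200 = 0.5040 m
residual clearance needed = 0.2000+0.0000+0.0150 = 0.2150 m
sum ≈ 0.2025+0.1822+0.5040+0.2150 ≈ 1.1038 m = S ✓

v_R_max = 27/20 m/s = 1.3500 m/s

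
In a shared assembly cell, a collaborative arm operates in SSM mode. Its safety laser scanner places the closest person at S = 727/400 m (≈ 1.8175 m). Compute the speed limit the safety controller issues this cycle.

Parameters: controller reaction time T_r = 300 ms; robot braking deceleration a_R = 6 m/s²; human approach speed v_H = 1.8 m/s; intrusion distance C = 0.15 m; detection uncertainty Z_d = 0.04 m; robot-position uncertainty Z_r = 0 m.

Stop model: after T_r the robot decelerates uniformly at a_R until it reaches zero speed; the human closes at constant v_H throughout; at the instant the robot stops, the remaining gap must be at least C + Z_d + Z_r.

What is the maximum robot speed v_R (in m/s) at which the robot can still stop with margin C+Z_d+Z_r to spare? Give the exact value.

at the boundary: (1/12)·v² + (3/5)·v + (-87/80) = 0
  disc = (3/5)² − 4·(1/12)·(-87/80) = 289/400 ; √disc = 17/20
  v_R = (−(3/5) + 17/20) / (2·(1/12)) = 3/2 m/s
check:
T_s = v_R/a_R = (3/2)/6 = 0.2500 s
reaction-phase robot travel = 1.5000·0.3000 = 0.4500 m
robot under decel: 1.5000²/(2·6.0000) = 0.1875 m
human over T_r+T_s: 1.8000·(0.3000+0.2500) = 0.9900 m
residual clearance needed = 0.1500+0.0400+0.0000 = 0.1900 m
sum ≈ 0.4500+0.1875+0.9900+0.1900 ≈ 1.8175 m = S ✓

v_R_max = 3/2 m/s = 1.5000 m/s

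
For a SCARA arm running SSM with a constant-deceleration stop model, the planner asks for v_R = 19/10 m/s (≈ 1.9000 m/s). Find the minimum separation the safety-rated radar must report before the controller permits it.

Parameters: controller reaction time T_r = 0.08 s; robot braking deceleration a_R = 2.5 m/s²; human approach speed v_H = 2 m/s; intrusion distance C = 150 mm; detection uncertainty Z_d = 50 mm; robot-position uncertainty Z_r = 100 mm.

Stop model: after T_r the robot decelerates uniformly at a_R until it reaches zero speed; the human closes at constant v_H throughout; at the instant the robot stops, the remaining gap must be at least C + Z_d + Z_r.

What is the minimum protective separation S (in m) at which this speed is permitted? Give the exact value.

T_s = v_R/a_R = (19/10)/(5/2) = 0.7600 s
reaction-phase robot travel = 1.9000·0.0800 = 0.1520 m
robot under decel: 1.9000²/(2·2.5000) = 0.7220 m
person approaches 2.0000·(0.0800+0.7600) = 1.6800 m
residual clearance needed = 0.1500+0.0500+0.1000 = 0.3000 m
S_min ≈ 0.1520+0.7220+1.6800+0.3000  ⇒  S_min = 1427/500 m

S_min = 1427/500 m = 2.8540 m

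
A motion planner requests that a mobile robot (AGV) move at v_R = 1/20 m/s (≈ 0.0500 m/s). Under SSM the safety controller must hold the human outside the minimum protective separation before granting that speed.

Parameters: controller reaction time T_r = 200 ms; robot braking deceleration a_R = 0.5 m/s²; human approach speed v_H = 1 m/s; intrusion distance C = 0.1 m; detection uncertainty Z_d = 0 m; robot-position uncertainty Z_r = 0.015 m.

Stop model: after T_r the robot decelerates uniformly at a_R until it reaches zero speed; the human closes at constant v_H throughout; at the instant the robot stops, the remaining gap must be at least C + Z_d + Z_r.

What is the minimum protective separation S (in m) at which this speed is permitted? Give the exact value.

S_min = 171/400 m = 0.4275 m

stop time T_s = (1/20)/(1/2) = 0.1000 s
reaction-phase robot travel = 0.0500·0.2000 = 0.0100 m
robot covers 0.0500·0.1000 − ½·0.5000·0.1000² = 0.0025 m while stopping
human over T_r+T_s: 1.0000·(0.2000+0.1000) = 0.3000 m
margins: 0.1000+0.0000+0.0150 = 0.1150 m
S_min ≈ 0.0100+0.0025+0.3000+0.1150  ⇒  S_min = 171/400 m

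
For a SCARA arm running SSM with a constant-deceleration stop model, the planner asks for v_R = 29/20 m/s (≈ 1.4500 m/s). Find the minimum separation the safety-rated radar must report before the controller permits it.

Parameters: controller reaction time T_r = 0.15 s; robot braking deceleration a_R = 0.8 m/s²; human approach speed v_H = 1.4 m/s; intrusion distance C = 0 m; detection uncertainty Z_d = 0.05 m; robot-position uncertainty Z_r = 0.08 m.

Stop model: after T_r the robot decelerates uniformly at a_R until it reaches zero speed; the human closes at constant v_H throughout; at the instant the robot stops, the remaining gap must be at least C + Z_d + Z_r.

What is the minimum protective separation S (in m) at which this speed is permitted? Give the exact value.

braking lasts T_s = (29/20)/(4/5) = 1.8125 s
reaction-phase robot travel = 1.4500·0.1500 = 0.2175 m
robot under decel: 1.4500²/(2·0.8000) = 1.3141 m
human over T_r+T_s: 1.4000·(0.1500+1.8125) = 2.7475 m
residual clearance needed = 0.0000+0.0500+0.0800 = 0.1300 m
S_min ≈ 0.2175+1.3141+2.7475+0.1300  ⇒  S_min = 14109/3200 m

S_min = 14109/3200 m = 4.4091 m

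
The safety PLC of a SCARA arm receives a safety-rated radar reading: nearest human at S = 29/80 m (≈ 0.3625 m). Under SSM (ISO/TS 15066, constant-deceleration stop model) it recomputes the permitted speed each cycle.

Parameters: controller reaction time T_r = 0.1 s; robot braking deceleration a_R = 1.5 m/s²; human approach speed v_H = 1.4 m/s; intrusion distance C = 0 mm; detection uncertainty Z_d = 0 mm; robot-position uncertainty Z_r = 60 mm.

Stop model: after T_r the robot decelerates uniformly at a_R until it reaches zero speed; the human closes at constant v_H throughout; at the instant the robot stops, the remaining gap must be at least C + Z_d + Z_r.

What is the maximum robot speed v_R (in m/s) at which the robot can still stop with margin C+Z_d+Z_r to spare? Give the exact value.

collect terms ⇒ (1/3)·v_R² + (31/30)·v_R + (-13/80) = 0
  disc = (31/30)² − 4·(1/3)·(-13/80) = 289/225 ; √disc = 17/15
  v_R = (−(31/30) + 17/15) / (2·(1/3)) = 3/20 m/s
check:
braking lasts T_s = (3/20)/(3/2) = 0.1000 s
robot covers v_R·T_r = 0.1500·0.1000 = 0.0150 m before braking
robot under decel: 0.1500²/(2·1.5000) = 0.0075 m
person approaches 1.4000·(0.1000+0.1000) = 0.2800 m
residual clearance needed = 0.0000+0.0000+0.0600 = 0.0600 m
sum ≈ 0.0150+0.0075+0.2800+0.0600 ≈ 0.3625 m = S ✓

v_R_max = 3/20 m/s = 0.1500 m/s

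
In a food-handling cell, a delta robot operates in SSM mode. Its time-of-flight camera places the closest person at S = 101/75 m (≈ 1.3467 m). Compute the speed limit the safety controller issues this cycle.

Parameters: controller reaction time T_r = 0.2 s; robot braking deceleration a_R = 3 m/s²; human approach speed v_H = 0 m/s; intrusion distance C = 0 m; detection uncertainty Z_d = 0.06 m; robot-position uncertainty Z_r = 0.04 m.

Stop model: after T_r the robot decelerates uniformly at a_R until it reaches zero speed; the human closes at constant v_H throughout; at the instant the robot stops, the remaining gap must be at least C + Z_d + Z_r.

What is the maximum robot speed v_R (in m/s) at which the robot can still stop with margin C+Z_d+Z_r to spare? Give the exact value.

v_R_max = 11/5 m/s = 2.2000 m/s

quadratic (1/6)·v² + (1/5)·v + (-187/150) = 0
  disc = (1/5)² − 4·(1/6)·(-187/150) = 196/225 ; √disc = 14/15
  v_R = (−(1/5) + 14/15) / (2·(1/6)) = 11/5 m/s
check:
T_s = v_R/a_R = (11/5)/3 = 0.7333 s
robot covers v_R·T_r = 2.2000·0.2000 = 0.4400 m before braking
robot covers 2.2000·0.7333 − ½·3.0000·0.7333² = 0.8067 m while stopping
human closes 0.0000·0.9333 = 0.0000 m
margins: 0.0000+0.0600+0.0400 = 0.1000 m
sum ≈ 0.4400+0.8067+0.0000+0.1000 ≈ 1.3467 m = S ✓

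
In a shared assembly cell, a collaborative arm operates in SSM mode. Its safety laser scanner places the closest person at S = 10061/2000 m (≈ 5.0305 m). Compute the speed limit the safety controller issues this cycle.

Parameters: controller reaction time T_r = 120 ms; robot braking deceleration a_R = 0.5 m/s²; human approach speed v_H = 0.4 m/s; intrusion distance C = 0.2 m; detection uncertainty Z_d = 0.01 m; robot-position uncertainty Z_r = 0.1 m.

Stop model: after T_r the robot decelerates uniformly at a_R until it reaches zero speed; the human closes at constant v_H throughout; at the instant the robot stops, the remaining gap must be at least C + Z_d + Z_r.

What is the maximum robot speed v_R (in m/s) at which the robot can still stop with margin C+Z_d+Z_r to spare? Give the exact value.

v_R_max = 7/4 m/s = 1.7500 m/s

collect terms ⇒ (1)·v_R² + (23/25)·v_R + (-1869/400) = 0
  disc = (23/25)² − 4·(1)·(-1869/400) = 48841/2500 ; √disc = 221/50
  v_R = (−(23/25) + 221/50) / (2·(1)) = 7/4 m/s
check:
T_s = v_R/a_R = (7/4)/(1/2) = 3.5000 s
robot in T_r: 1.7500·0.1200 = 0.2100 m
braking distance = 1.7500²/(2·0.5000) = 3.0625 m
human over T_r+T_s: 0.4000·(0.1200+3.5000) = 1.4480 m
C+Z_d+Z_r = 0.2000+0.0100+0.1000 = 0.3100 m
sum ≈ 0.2100+3.0625+1.4480+0.3100 ≈ 5.0305 m = S ✓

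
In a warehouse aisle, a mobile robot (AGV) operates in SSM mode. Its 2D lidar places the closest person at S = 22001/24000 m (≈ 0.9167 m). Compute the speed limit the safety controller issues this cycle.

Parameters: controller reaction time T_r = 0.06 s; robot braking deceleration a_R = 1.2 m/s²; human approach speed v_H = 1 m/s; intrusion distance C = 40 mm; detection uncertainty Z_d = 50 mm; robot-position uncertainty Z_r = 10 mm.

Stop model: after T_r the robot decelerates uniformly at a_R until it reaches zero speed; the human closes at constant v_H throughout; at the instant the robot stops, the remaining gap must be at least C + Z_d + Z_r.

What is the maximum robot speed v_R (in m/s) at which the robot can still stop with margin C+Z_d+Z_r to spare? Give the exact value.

quadratic (5/12)·v² + (67/75)·v + (-18161/24000) = 0
  disc = (67/75)² − 4·(5/12)·(-18161/24000) = 82369/40000 ; √disc = 287/200
  v_R = (−(67/75) + 287/200) / (2·(5/12)) = 13/20 m/s
check:
stop time T_s = (13/20)/(6/5) = 0.5417 s
robot in T_r: 0.6500·0.0600 = 0.0390 m
robot under decel: 0.6500²/(2·1.2000) = 0.1760 m
person approaches 1.0000·(0.0600+0.5417) = 0.6017 m
C+Z_d+Z_r = 0.0400+0.0500+0.0100 = 0.1000 m
sum ≈ 0.0390+0.1760+0.6017+0.1000 ≈ 0.9167 m = S ✓

v_R_max = 13/20 m/s = 0.6500 m/s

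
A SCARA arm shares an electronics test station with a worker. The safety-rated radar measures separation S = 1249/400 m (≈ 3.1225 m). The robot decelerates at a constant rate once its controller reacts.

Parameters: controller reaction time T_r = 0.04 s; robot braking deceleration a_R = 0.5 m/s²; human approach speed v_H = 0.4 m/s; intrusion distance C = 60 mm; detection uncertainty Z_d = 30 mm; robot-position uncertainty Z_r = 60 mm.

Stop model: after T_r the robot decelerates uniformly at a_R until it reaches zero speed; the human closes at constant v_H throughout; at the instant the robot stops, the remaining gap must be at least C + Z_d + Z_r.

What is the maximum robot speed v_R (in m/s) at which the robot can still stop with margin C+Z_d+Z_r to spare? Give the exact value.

v_R_max = 27/20 m/s = 1.3500 m/s

quadratic (1)·v² + (21/25)·v + (-5913/2000) = 0
  disc = (21/25)² − 4·(1)·(-5913/2000) = 31329/2500 ; √disc = 177/50
  v_R = (−(21/25) + 177/50) / (2·(1)) = 27/20 m/s
check:
T_s = v_R/a_R = (27/20)/(1/2) = 2.7000 s
robot in T_r: 1.3500·0.0400 = 0.0540 m
braking distance = 1.3500²/(2·0.5000) = 1.8225 m
person approaches 0.4000·(0.0400+2.7000) = 1.0960 m
C+Z_d+Z_r = 0.0600+0.0300+0.0600 = 0.1500 m
sum ≈ 0.0540+1.8225+1.0960+0.1500 ≈ 3.1225 m = S ✓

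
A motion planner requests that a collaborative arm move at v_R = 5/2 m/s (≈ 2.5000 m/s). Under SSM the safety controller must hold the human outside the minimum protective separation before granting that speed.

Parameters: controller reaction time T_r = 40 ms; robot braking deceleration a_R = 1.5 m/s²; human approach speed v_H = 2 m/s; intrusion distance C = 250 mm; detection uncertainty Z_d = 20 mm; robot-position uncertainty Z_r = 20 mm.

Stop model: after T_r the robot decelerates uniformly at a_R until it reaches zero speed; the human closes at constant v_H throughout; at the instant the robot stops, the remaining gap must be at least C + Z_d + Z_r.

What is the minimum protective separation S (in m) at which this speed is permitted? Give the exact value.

stop time T_s = (5/2)/(3/2) = 1.6667 s
reaction-phase robot travel = 2.5000·0.0400 = 0.1000 m
braking distance = 2.5000²/(2·1.5000) = 2.0833 m
person approaches 2.0000·(0.0400+1.6667) = 3.4133 m
margins: 0.2500+0.0200+0.0200 = 0.2900 m
S_min ≈ 0.1000+2.0833+3.4133+0.2900  ⇒  S_min = 883/150 m

S_min = 883/150 m = 5.8867 m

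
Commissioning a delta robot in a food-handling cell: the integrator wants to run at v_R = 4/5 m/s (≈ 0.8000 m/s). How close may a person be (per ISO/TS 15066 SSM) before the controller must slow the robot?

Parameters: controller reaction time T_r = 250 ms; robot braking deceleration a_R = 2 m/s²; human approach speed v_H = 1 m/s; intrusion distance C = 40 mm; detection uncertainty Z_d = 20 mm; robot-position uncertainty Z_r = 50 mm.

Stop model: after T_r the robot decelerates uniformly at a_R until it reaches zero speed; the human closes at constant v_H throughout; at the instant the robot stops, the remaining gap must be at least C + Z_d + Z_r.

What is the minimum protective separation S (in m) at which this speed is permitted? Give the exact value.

stop time T_s = (4/5)/2 = 0.4000 s
reaction-phase robot travel = 0.8000·0.2500 = 0.2000 m
robot under decel: 0.8000²/(2·2.0000) = 0.1600 m
human over T_r+T_s: 1.0000·(0.2500+0.4000) = 0.6500 m
C+Z_d+Z_r = 0.0400+0.0200+0.0500 = 0.1100 m
S_min ≈ 0.2000+0.1600+0.6500+0.1100  ⇒  S_min = 28/25 m

S_min = 28/25 m = 1.1200 m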